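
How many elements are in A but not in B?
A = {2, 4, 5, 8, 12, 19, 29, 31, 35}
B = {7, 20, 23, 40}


Set A = {2, 4, 5, 8, 12, 19, 29, 31, 35}
Set B = {7, 20, 23, 40}
A \ B = {2, 4, 5, 8, 12, 19, 29, 31, 35}
|A \ B| = 9

9


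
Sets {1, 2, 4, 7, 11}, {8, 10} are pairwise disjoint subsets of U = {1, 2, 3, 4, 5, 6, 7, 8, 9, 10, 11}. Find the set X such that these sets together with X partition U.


U = {1, 2, 3, 4, 5, 6, 7, 8, 9, 10, 11}
Shown blocks: {1, 2, 4, 7, 11}, {8, 10}
A partition's blocks are pairwise disjoint and cover U, so the missing block = U \ (union of shown blocks).
Union of shown blocks: {1, 2, 4, 7, 8, 10, 11}
Missing block = U \ (union) = {3, 5, 6, 9}

{3, 5, 6, 9}


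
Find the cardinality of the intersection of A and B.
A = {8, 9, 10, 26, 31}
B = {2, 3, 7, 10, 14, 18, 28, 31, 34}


Set A = {8, 9, 10, 26, 31}
Set B = {2, 3, 7, 10, 14, 18, 28, 31, 34}
A ∩ B = {10, 31}
|A ∩ B| = 2

2


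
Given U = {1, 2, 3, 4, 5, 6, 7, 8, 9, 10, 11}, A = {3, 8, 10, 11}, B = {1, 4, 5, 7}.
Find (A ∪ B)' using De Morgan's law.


U = {1, 2, 3, 4, 5, 6, 7, 8, 9, 10, 11}
A = {3, 8, 10, 11}, B = {1, 4, 5, 7}
A ∪ B = {1, 3, 4, 5, 7, 8, 10, 11}
(A ∪ B)' = U \ (A ∪ B) = {2, 6, 9}
Verification via A' ∩ B': A' = {1, 2, 4, 5, 6, 7, 9}, B' = {2, 3, 6, 8, 9, 10, 11}
A' ∩ B' = {2, 6, 9} ✓

{2, 6, 9}


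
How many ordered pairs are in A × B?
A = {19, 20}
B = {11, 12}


Set A = {19, 20} has 2 elements.
Set B = {11, 12} has 2 elements.
|A × B| = |A| × |B| = 2 × 2 = 4

4


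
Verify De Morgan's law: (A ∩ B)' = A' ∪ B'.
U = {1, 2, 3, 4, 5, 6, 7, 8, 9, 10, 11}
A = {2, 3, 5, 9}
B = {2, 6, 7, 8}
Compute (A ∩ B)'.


U = {1, 2, 3, 4, 5, 6, 7, 8, 9, 10, 11}
A = {2, 3, 5, 9}, B = {2, 6, 7, 8}
A ∩ B = {2}
(A ∩ B)' = U \ (A ∩ B) = {1, 3, 4, 5, 6, 7, 8, 9, 10, 11}
Verification via A' ∪ B': A' = {1, 4, 6, 7, 8, 10, 11}, B' = {1, 3, 4, 5, 9, 10, 11}
A' ∪ B' = {1, 3, 4, 5, 6, 7, 8, 9, 10, 11} ✓

{1, 3, 4, 5, 6, 7, 8, 9, 10, 11}


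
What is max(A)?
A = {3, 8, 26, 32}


Set A = {3, 8, 26, 32}
Elements in ascending order: 3, 8, 26, 32
The largest element is 32.

32


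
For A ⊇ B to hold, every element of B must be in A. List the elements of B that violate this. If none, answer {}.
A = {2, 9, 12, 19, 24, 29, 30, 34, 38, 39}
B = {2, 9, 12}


Set A = {2, 9, 12, 19, 24, 29, 30, 34, 38, 39}
Set B = {2, 9, 12}
Check each element of B against A:
2 ∈ A, 9 ∈ A, 12 ∈ A
Elements of B not in A: {}

{}


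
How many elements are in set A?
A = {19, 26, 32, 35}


Set A = {19, 26, 32, 35}
Listing elements: 19, 26, 32, 35
Counting: 4 elements
|A| = 4

4


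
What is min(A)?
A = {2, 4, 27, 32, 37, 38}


Set A = {2, 4, 27, 32, 37, 38}
Elements in ascending order: 2, 4, 27, 32, 37, 38
The smallest element is 2.

2


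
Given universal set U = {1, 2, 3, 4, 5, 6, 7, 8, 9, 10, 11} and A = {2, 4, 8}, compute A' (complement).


Universal set U = {1, 2, 3, 4, 5, 6, 7, 8, 9, 10, 11}
Set A = {2, 4, 8}
A' = U \ A = elements in U but not in A
Checking each element of U:
1 (not in A, include), 2 (in A, exclude), 3 (not in A, include), 4 (in A, exclude), 5 (not in A, include), 6 (not in A, include), 7 (not in A, include), 8 (in A, exclude), 9 (not in A, include), 10 (not in A, include), 11 (not in A, include)
A' = {1, 3, 5, 6, 7, 9, 10, 11}

{1, 3, 5, 6, 7, 9, 10, 11}


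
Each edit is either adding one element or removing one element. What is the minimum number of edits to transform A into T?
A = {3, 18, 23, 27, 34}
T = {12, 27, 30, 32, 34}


Set A = {3, 18, 23, 27, 34}
Set T = {12, 27, 30, 32, 34}
Elements to remove from A (in A, not in T): {3, 18, 23} → 3 removals
Elements to add to A (in T, not in A): {12, 30, 32} → 3 additions
Total edits = 3 + 3 = 6

6


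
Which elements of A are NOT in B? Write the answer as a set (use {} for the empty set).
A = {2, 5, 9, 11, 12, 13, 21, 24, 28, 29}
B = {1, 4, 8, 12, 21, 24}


Set A = {2, 5, 9, 11, 12, 13, 21, 24, 28, 29}
Set B = {1, 4, 8, 12, 21, 24}
Check each element of A against B:
2 ∉ B (include), 5 ∉ B (include), 9 ∉ B (include), 11 ∉ B (include), 12 ∈ B, 13 ∉ B (include), 21 ∈ B, 24 ∈ B, 28 ∉ B (include), 29 ∉ B (include)
Elements of A not in B: {2, 5, 9, 11, 13, 28, 29}

{2, 5, 9, 11, 13, 28, 29}


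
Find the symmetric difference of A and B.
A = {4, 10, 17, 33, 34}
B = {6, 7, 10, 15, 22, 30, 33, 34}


Set A = {4, 10, 17, 33, 34}
Set B = {6, 7, 10, 15, 22, 30, 33, 34}
A △ B = (A \ B) ∪ (B \ A)
Elements in A but not B: {4, 17}
Elements in B but not A: {6, 7, 15, 22, 30}
A △ B = {4, 6, 7, 15, 17, 22, 30}

{4, 6, 7, 15, 17, 22, 30}


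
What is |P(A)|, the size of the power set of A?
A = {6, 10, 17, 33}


Set A = {6, 10, 17, 33}
|A| = 4
The power set P(A) contains all subsets of A.
|P(A)| = 2^|A| = 2^4 = 16

16


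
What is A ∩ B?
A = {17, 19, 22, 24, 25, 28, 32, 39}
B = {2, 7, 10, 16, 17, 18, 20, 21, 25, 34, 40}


Set A = {17, 19, 22, 24, 25, 28, 32, 39}
Set B = {2, 7, 10, 16, 17, 18, 20, 21, 25, 34, 40}
A ∩ B includes only elements in both sets.
Check each element of A against B:
17 ✓, 19 ✗, 22 ✗, 24 ✗, 25 ✓, 28 ✗, 32 ✗, 39 ✗
A ∩ B = {17, 25}

{17, 25}


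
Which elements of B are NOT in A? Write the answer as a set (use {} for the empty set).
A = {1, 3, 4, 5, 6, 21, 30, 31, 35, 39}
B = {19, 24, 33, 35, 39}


Set A = {1, 3, 4, 5, 6, 21, 30, 31, 35, 39}
Set B = {19, 24, 33, 35, 39}
Check each element of B against A:
19 ∉ A (include), 24 ∉ A (include), 33 ∉ A (include), 35 ∈ A, 39 ∈ A
Elements of B not in A: {19, 24, 33}

{19, 24, 33}


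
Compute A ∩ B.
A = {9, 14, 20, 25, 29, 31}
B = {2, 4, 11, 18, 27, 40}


Set A = {9, 14, 20, 25, 29, 31}
Set B = {2, 4, 11, 18, 27, 40}
A ∩ B includes only elements in both sets.
Check each element of A against B:
9 ✗, 14 ✗, 20 ✗, 25 ✗, 29 ✗, 31 ✗
A ∩ B = {}

{}


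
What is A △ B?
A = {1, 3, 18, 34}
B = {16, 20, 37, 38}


Set A = {1, 3, 18, 34}
Set B = {16, 20, 37, 38}
A △ B = (A \ B) ∪ (B \ A)
Elements in A but not B: {1, 3, 18, 34}
Elements in B but not A: {16, 20, 37, 38}
A △ B = {1, 3, 16, 18, 20, 34, 37, 38}

{1, 3, 16, 18, 20, 34, 37, 38}


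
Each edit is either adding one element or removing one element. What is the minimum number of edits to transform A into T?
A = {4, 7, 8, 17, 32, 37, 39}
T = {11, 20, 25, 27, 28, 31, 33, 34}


Set A = {4, 7, 8, 17, 32, 37, 39}
Set T = {11, 20, 25, 27, 28, 31, 33, 34}
Elements to remove from A (in A, not in T): {4, 7, 8, 17, 32, 37, 39} → 7 removals
Elements to add to A (in T, not in A): {11, 20, 25, 27, 28, 31, 33, 34} → 8 additions
Total edits = 7 + 8 = 15

15


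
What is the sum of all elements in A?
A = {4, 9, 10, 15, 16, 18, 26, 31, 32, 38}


Set A = {4, 9, 10, 15, 16, 18, 26, 31, 32, 38}
Sum = 4 + 9 + 10 + 15 + 16 + 18 + 26 + 31 + 32 + 38 = 199

199


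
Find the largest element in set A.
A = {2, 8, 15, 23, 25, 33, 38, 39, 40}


Set A = {2, 8, 15, 23, 25, 33, 38, 39, 40}
Elements in ascending order: 2, 8, 15, 23, 25, 33, 38, 39, 40
The largest element is 40.

40


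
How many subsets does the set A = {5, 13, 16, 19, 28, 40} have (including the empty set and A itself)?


Set A = {5, 13, 16, 19, 28, 40}
|A| = 6
The power set P(A) contains all subsets of A.
|P(A)| = 2^|A| = 2^6 = 64

64


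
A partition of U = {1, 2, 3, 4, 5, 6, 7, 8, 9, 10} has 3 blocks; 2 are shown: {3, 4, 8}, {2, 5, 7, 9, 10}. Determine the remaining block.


U = {1, 2, 3, 4, 5, 6, 7, 8, 9, 10}
Shown blocks: {3, 4, 8}, {2, 5, 7, 9, 10}
A partition's blocks are pairwise disjoint and cover U, so the missing block = U \ (union of shown blocks).
Union of shown blocks: {2, 3, 4, 5, 7, 8, 9, 10}
Missing block = U \ (union) = {1, 6}

{1, 6}


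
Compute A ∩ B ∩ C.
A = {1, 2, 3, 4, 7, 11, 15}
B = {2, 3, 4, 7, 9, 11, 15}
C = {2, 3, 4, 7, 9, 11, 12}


Set A = {1, 2, 3, 4, 7, 11, 15}
Set B = {2, 3, 4, 7, 9, 11, 15}
Set C = {2, 3, 4, 7, 9, 11, 12}
First, A ∩ B = {2, 3, 4, 7, 11, 15}
Then, (A ∩ B) ∩ C = {2, 3, 4, 7, 11}

{2, 3, 4, 7, 11}


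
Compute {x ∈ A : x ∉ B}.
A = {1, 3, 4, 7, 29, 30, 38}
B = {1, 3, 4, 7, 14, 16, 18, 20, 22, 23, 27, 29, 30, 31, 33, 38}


Set A = {1, 3, 4, 7, 29, 30, 38}
Set B = {1, 3, 4, 7, 14, 16, 18, 20, 22, 23, 27, 29, 30, 31, 33, 38}
Check each element of A against B:
1 ∈ B, 3 ∈ B, 4 ∈ B, 7 ∈ B, 29 ∈ B, 30 ∈ B, 38 ∈ B
Elements of A not in B: {}

{}


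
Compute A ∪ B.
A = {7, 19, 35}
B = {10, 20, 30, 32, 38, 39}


Set A = {7, 19, 35}
Set B = {10, 20, 30, 32, 38, 39}
A ∪ B includes all elements in either set.
Elements from A: {7, 19, 35}
Elements from B not already included: {10, 20, 30, 32, 38, 39}
A ∪ B = {7, 10, 19, 20, 30, 32, 35, 38, 39}

{7, 10, 19, 20, 30, 32, 35, 38, 39}


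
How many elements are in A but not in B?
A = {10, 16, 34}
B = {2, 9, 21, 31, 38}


Set A = {10, 16, 34}
Set B = {2, 9, 21, 31, 38}
A \ B = {10, 16, 34}
|A \ B| = 3

3


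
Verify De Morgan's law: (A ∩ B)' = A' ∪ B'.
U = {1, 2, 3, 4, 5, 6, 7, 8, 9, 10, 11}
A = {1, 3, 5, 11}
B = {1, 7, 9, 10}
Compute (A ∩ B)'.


U = {1, 2, 3, 4, 5, 6, 7, 8, 9, 10, 11}
A = {1, 3, 5, 11}, B = {1, 7, 9, 10}
A ∩ B = {1}
(A ∩ B)' = U \ (A ∩ B) = {2, 3, 4, 5, 6, 7, 8, 9, 10, 11}
Verification via A' ∪ B': A' = {2, 4, 6, 7, 8, 9, 10}, B' = {2, 3, 4, 5, 6, 8, 11}
A' ∪ B' = {2, 3, 4, 5, 6, 7, 8, 9, 10, 11} ✓

{2, 3, 4, 5, 6, 7, 8, 9, 10, 11}


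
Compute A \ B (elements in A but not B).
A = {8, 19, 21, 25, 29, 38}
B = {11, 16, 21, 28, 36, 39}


Set A = {8, 19, 21, 25, 29, 38}
Set B = {11, 16, 21, 28, 36, 39}
A \ B includes elements in A that are not in B.
Check each element of A:
8 (not in B, keep), 19 (not in B, keep), 21 (in B, remove), 25 (not in B, keep), 29 (not in B, keep), 38 (not in B, keep)
A \ B = {8, 19, 25, 29, 38}

{8, 19, 25, 29, 38}


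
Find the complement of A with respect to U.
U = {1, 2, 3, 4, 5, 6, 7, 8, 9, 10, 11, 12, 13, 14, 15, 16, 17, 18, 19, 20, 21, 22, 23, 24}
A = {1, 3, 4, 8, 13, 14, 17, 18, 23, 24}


Universal set U = {1, 2, 3, 4, 5, 6, 7, 8, 9, 10, 11, 12, 13, 14, 15, 16, 17, 18, 19, 20, 21, 22, 23, 24}
Set A = {1, 3, 4, 8, 13, 14, 17, 18, 23, 24}
A' = U \ A = elements in U but not in A
Checking each element of U:
1 (in A, exclude), 2 (not in A, include), 3 (in A, exclude), 4 (in A, exclude), 5 (not in A, include), 6 (not in A, include), 7 (not in A, include), 8 (in A, exclude), 9 (not in A, include), 10 (not in A, include), 11 (not in A, include), 12 (not in A, include), 13 (in A, exclude), 14 (in A, exclude), 15 (not in A, include), 16 (not in A, include), 17 (in A, exclude), 18 (in A, exclude), 19 (not in A, include), 20 (not in A, include), 21 (not in A, include), 22 (not in A, include), 23 (in A, exclude), 24 (in A, exclude)
A' = {2, 5, 6, 7, 9, 10, 11, 12, 15, 16, 19, 20, 21, 22}

{2, 5, 6, 7, 9, 10, 11, 12, 15, 16, 19, 20, 21, 22}


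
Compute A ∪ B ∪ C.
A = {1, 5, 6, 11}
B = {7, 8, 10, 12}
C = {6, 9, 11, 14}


Set A = {1, 5, 6, 11}
Set B = {7, 8, 10, 12}
Set C = {6, 9, 11, 14}
First, A ∪ B = {1, 5, 6, 7, 8, 10, 11, 12}
Then, (A ∪ B) ∪ C = {1, 5, 6, 7, 8, 9, 10, 11, 12, 14}

{1, 5, 6, 7, 8, 9, 10, 11, 12, 14}


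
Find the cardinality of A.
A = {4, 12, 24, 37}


Set A = {4, 12, 24, 37}
Listing elements: 4, 12, 24, 37
Counting: 4 elements
|A| = 4

4


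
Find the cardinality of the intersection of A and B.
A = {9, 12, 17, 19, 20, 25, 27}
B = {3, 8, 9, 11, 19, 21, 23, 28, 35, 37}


Set A = {9, 12, 17, 19, 20, 25, 27}
Set B = {3, 8, 9, 11, 19, 21, 23, 28, 35, 37}
A ∩ B = {9, 19}
|A ∩ B| = 2

2


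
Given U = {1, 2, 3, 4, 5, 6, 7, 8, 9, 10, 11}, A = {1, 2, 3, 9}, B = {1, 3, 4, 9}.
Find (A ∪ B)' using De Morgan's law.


U = {1, 2, 3, 4, 5, 6, 7, 8, 9, 10, 11}
A = {1, 2, 3, 9}, B = {1, 3, 4, 9}
A ∪ B = {1, 2, 3, 4, 9}
(A ∪ B)' = U \ (A ∪ B) = {5, 6, 7, 8, 10, 11}
Verification via A' ∩ B': A' = {4, 5, 6, 7, 8, 10, 11}, B' = {2, 5, 6, 7, 8, 10, 11}
A' ∩ B' = {5, 6, 7, 8, 10, 11} ✓

{5, 6, 7, 8, 10, 11}


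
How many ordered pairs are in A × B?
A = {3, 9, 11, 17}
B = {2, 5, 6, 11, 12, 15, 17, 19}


Set A = {3, 9, 11, 17} has 4 elements.
Set B = {2, 5, 6, 11, 12, 15, 17, 19} has 8 elements.
|A × B| = |A| × |B| = 4 × 8 = 32

32


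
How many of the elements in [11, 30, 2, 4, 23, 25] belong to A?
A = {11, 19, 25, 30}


Set A = {11, 19, 25, 30}
Candidates: [11, 30, 2, 4, 23, 25]
Check each candidate:
11 ∈ A, 30 ∈ A, 2 ∉ A, 4 ∉ A, 23 ∉ A, 25 ∈ A
Count of candidates in A: 3

3


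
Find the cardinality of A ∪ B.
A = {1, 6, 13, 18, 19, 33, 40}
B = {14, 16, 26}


Set A = {1, 6, 13, 18, 19, 33, 40}, |A| = 7
Set B = {14, 16, 26}, |B| = 3
A ∩ B = {}, |A ∩ B| = 0
|A ∪ B| = |A| + |B| - |A ∩ B| = 7 + 3 - 0 = 10

10


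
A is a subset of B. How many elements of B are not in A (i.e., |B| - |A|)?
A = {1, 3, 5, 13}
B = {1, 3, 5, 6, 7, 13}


Set A = {1, 3, 5, 13}, |A| = 4
Set B = {1, 3, 5, 6, 7, 13}, |B| = 6
Since A ⊆ B: B \ A = {6, 7}
|B| - |A| = 6 - 4 = 2

2


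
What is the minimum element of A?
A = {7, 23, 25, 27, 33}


Set A = {7, 23, 25, 27, 33}
Elements in ascending order: 7, 23, 25, 27, 33
The smallest element is 7.

7


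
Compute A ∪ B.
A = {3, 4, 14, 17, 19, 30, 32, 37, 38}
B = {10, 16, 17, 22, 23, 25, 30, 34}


Set A = {3, 4, 14, 17, 19, 30, 32, 37, 38}
Set B = {10, 16, 17, 22, 23, 25, 30, 34}
A ∪ B includes all elements in either set.
Elements from A: {3, 4, 14, 17, 19, 30, 32, 37, 38}
Elements from B not already included: {10, 16, 22, 23, 25, 34}
A ∪ B = {3, 4, 10, 14, 16, 17, 19, 22, 23, 25, 30, 32, 34, 37, 38}

{3, 4, 10, 14, 16, 17, 19, 22, 23, 25, 30, 32, 34, 37, 38}


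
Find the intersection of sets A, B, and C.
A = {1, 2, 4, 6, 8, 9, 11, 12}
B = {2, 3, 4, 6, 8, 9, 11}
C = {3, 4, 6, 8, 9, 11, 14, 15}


Set A = {1, 2, 4, 6, 8, 9, 11, 12}
Set B = {2, 3, 4, 6, 8, 9, 11}
Set C = {3, 4, 6, 8, 9, 11, 14, 15}
First, A ∩ B = {2, 4, 6, 8, 9, 11}
Then, (A ∩ B) ∩ C = {4, 6, 8, 9, 11}

{4, 6, 8, 9, 11}


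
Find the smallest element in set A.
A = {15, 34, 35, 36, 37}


Set A = {15, 34, 35, 36, 37}
Elements in ascending order: 15, 34, 35, 36, 37
The smallest element is 15.

15


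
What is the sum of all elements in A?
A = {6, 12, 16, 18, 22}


Set A = {6, 12, 16, 18, 22}
Sum = 6 + 12 + 16 + 18 + 22 = 74

74


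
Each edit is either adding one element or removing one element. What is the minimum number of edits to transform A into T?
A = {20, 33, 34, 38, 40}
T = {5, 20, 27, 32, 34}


Set A = {20, 33, 34, 38, 40}
Set T = {5, 20, 27, 32, 34}
Elements to remove from A (in A, not in T): {33, 38, 40} → 3 removals
Elements to add to A (in T, not in A): {5, 27, 32} → 3 additions
Total edits = 3 + 3 = 6

6


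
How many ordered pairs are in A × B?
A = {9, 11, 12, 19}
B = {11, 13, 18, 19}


Set A = {9, 11, 12, 19} has 4 elements.
Set B = {11, 13, 18, 19} has 4 elements.
|A × B| = |A| × |B| = 4 × 4 = 16

16


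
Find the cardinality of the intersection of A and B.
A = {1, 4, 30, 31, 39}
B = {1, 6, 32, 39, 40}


Set A = {1, 4, 30, 31, 39}
Set B = {1, 6, 32, 39, 40}
A ∩ B = {1, 39}
|A ∩ B| = 2

2


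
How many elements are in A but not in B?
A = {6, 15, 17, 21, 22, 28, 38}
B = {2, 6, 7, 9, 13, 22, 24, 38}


Set A = {6, 15, 17, 21, 22, 28, 38}
Set B = {2, 6, 7, 9, 13, 22, 24, 38}
A \ B = {15, 17, 21, 28}
|A \ B| = 4

4


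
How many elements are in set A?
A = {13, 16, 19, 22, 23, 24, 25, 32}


Set A = {13, 16, 19, 22, 23, 24, 25, 32}
Listing elements: 13, 16, 19, 22, 23, 24, 25, 32
Counting: 8 elements
|A| = 8

8


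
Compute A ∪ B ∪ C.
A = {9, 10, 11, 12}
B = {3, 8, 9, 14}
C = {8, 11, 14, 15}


Set A = {9, 10, 11, 12}
Set B = {3, 8, 9, 14}
Set C = {8, 11, 14, 15}
First, A ∪ B = {3, 8, 9, 10, 11, 12, 14}
Then, (A ∪ B) ∪ C = {3, 8, 9, 10, 11, 12, 14, 15}

{3, 8, 9, 10, 11, 12, 14, 15}


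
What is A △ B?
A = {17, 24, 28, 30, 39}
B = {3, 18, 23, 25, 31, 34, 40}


Set A = {17, 24, 28, 30, 39}
Set B = {3, 18, 23, 25, 31, 34, 40}
A △ B = (A \ B) ∪ (B \ A)
Elements in A but not B: {17, 24, 28, 30, 39}
Elements in B but not A: {3, 18, 23, 25, 31, 34, 40}
A △ B = {3, 17, 18, 23, 24, 25, 28, 30, 31, 34, 39, 40}

{3, 17, 18, 23, 24, 25, 28, 30, 31, 34, 39, 40}


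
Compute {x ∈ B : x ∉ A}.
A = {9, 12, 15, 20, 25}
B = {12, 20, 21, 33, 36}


Set A = {9, 12, 15, 20, 25}
Set B = {12, 20, 21, 33, 36}
Check each element of B against A:
12 ∈ A, 20 ∈ A, 21 ∉ A (include), 33 ∉ A (include), 36 ∉ A (include)
Elements of B not in A: {21, 33, 36}

{21, 33, 36}


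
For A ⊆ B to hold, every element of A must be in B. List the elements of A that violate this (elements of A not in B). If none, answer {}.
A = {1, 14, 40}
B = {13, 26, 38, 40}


Set A = {1, 14, 40}
Set B = {13, 26, 38, 40}
Check each element of A against B:
1 ∉ B (include), 14 ∉ B (include), 40 ∈ B
Elements of A not in B: {1, 14}

{1, 14}


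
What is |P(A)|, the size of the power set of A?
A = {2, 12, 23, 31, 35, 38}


Set A = {2, 12, 23, 31, 35, 38}
|A| = 6
The power set P(A) contains all subsets of A.
|P(A)| = 2^|A| = 2^6 = 64

64


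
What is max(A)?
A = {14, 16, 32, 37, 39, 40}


Set A = {14, 16, 32, 37, 39, 40}
Elements in ascending order: 14, 16, 32, 37, 39, 40
The largest element is 40.

40


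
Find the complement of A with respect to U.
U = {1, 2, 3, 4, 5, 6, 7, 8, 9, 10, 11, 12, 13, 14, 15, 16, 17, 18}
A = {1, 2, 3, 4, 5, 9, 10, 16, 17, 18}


Universal set U = {1, 2, 3, 4, 5, 6, 7, 8, 9, 10, 11, 12, 13, 14, 15, 16, 17, 18}
Set A = {1, 2, 3, 4, 5, 9, 10, 16, 17, 18}
A' = U \ A = elements in U but not in A
Checking each element of U:
1 (in A, exclude), 2 (in A, exclude), 3 (in A, exclude), 4 (in A, exclude), 5 (in A, exclude), 6 (not in A, include), 7 (not in A, include), 8 (not in A, include), 9 (in A, exclude), 10 (in A, exclude), 11 (not in A, include), 12 (not in A, include), 13 (not in A, include), 14 (not in A, include), 15 (not in A, include), 16 (in A, exclude), 17 (in A, exclude), 18 (in A, exclude)
A' = {6, 7, 8, 11, 12, 13, 14, 15}

{6, 7, 8, 11, 12, 13, 14, 15}


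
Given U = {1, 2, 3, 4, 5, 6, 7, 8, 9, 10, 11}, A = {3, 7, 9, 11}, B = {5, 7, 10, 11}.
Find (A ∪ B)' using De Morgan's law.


U = {1, 2, 3, 4, 5, 6, 7, 8, 9, 10, 11}
A = {3, 7, 9, 11}, B = {5, 7, 10, 11}
A ∪ B = {3, 5, 7, 9, 10, 11}
(A ∪ B)' = U \ (A ∪ B) = {1, 2, 4, 6, 8}
Verification via A' ∩ B': A' = {1, 2, 4, 5, 6, 8, 10}, B' = {1, 2, 3, 4, 6, 8, 9}
A' ∩ B' = {1, 2, 4, 6, 8} ✓

{1, 2, 4, 6, 8}


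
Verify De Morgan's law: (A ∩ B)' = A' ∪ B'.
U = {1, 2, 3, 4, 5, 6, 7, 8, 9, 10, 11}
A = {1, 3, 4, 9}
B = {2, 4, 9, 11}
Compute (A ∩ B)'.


U = {1, 2, 3, 4, 5, 6, 7, 8, 9, 10, 11}
A = {1, 3, 4, 9}, B = {2, 4, 9, 11}
A ∩ B = {4, 9}
(A ∩ B)' = U \ (A ∩ B) = {1, 2, 3, 5, 6, 7, 8, 10, 11}
Verification via A' ∪ B': A' = {2, 5, 6, 7, 8, 10, 11}, B' = {1, 3, 5, 6, 7, 8, 10}
A' ∪ B' = {1, 2, 3, 5, 6, 7, 8, 10, 11} ✓

{1, 2, 3, 5, 6, 7, 8, 10, 11}


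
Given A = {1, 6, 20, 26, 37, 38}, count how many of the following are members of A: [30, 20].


Set A = {1, 6, 20, 26, 37, 38}
Candidates: [30, 20]
Check each candidate:
30 ∉ A, 20 ∈ A
Count of candidates in A: 1

1


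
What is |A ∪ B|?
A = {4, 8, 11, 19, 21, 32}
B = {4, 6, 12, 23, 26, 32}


Set A = {4, 8, 11, 19, 21, 32}, |A| = 6
Set B = {4, 6, 12, 23, 26, 32}, |B| = 6
A ∩ B = {4, 32}, |A ∩ B| = 2
|A ∪ B| = |A| + |B| - |A ∩ B| = 6 + 6 - 2 = 10

10


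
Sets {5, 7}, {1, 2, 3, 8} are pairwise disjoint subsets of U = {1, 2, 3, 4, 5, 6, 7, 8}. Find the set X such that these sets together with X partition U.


U = {1, 2, 3, 4, 5, 6, 7, 8}
Shown blocks: {5, 7}, {1, 2, 3, 8}
A partition's blocks are pairwise disjoint and cover U, so the missing block = U \ (union of shown blocks).
Union of shown blocks: {1, 2, 3, 5, 7, 8}
Missing block = U \ (union) = {4, 6}

{4, 6}


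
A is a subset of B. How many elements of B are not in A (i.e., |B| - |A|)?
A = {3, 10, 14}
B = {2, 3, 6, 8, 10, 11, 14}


Set A = {3, 10, 14}, |A| = 3
Set B = {2, 3, 6, 8, 10, 11, 14}, |B| = 7
Since A ⊆ B: B \ A = {2, 6, 8, 11}
|B| - |A| = 7 - 3 = 4

4


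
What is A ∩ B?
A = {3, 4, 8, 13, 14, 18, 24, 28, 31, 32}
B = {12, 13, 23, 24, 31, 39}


Set A = {3, 4, 8, 13, 14, 18, 24, 28, 31, 32}
Set B = {12, 13, 23, 24, 31, 39}
A ∩ B includes only elements in both sets.
Check each element of A against B:
3 ✗, 4 ✗, 8 ✗, 13 ✓, 14 ✗, 18 ✗, 24 ✓, 28 ✗, 31 ✓, 32 ✗
A ∩ B = {13, 24, 31}

{13, 24, 31}


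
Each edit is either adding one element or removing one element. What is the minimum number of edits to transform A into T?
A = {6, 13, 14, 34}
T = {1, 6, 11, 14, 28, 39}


Set A = {6, 13, 14, 34}
Set T = {1, 6, 11, 14, 28, 39}
Elements to remove from A (in A, not in T): {13, 34} → 2 removals
Elements to add to A (in T, not in A): {1, 11, 28, 39} → 4 additions
Total edits = 2 + 4 = 6

6


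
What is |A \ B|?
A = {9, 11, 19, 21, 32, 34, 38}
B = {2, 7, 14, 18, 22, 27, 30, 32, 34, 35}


Set A = {9, 11, 19, 21, 32, 34, 38}
Set B = {2, 7, 14, 18, 22, 27, 30, 32, 34, 35}
A \ B = {9, 11, 19, 21, 38}
|A \ B| = 5

5


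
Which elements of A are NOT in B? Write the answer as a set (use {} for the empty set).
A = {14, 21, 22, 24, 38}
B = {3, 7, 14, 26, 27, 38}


Set A = {14, 21, 22, 24, 38}
Set B = {3, 7, 14, 26, 27, 38}
Check each element of A against B:
14 ∈ B, 21 ∉ B (include), 22 ∉ B (include), 24 ∉ B (include), 38 ∈ B
Elements of A not in B: {21, 22, 24}

{21, 22, 24}


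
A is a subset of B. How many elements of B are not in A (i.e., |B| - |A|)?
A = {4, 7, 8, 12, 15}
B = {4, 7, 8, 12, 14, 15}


Set A = {4, 7, 8, 12, 15}, |A| = 5
Set B = {4, 7, 8, 12, 14, 15}, |B| = 6
Since A ⊆ B: B \ A = {14}
|B| - |A| = 6 - 5 = 1

1


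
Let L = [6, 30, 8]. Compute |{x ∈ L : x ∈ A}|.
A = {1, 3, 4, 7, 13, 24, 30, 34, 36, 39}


Set A = {1, 3, 4, 7, 13, 24, 30, 34, 36, 39}
Candidates: [6, 30, 8]
Check each candidate:
6 ∉ A, 30 ∈ A, 8 ∉ A
Count of candidates in A: 1

1


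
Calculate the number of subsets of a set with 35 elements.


The set has 35 elements.
The power set contains all possible subsets.
|P(A)| = 2^|A| = 2^35 = 34359738368

34359738368


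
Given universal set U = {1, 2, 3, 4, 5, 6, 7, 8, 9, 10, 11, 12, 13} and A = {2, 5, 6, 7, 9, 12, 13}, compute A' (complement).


Universal set U = {1, 2, 3, 4, 5, 6, 7, 8, 9, 10, 11, 12, 13}
Set A = {2, 5, 6, 7, 9, 12, 13}
A' = U \ A = elements in U but not in A
Checking each element of U:
1 (not in A, include), 2 (in A, exclude), 3 (not in A, include), 4 (not in A, include), 5 (in A, exclude), 6 (in A, exclude), 7 (in A, exclude), 8 (not in A, include), 9 (in A, exclude), 10 (not in A, include), 11 (not in A, include), 12 (in A, exclude), 13 (in A, exclude)
A' = {1, 3, 4, 8, 10, 11}

{1, 3, 4, 8, 10, 11}


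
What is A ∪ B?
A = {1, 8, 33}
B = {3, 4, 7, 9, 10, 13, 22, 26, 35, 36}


Set A = {1, 8, 33}
Set B = {3, 4, 7, 9, 10, 13, 22, 26, 35, 36}
A ∪ B includes all elements in either set.
Elements from A: {1, 8, 33}
Elements from B not already included: {3, 4, 7, 9, 10, 13, 22, 26, 35, 36}
A ∪ B = {1, 3, 4, 7, 8, 9, 10, 13, 22, 26, 33, 35, 36}

{1, 3, 4, 7, 8, 9, 10, 13, 22, 26, 33, 35, 36}


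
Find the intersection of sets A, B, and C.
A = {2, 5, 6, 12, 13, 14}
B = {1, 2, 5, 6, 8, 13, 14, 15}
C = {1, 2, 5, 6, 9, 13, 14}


Set A = {2, 5, 6, 12, 13, 14}
Set B = {1, 2, 5, 6, 8, 13, 14, 15}
Set C = {1, 2, 5, 6, 9, 13, 14}
First, A ∩ B = {2, 5, 6, 13, 14}
Then, (A ∩ B) ∩ C = {2, 5, 6, 13, 14}

{2, 5, 6, 13, 14}


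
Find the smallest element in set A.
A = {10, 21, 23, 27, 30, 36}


Set A = {10, 21, 23, 27, 30, 36}
Elements in ascending order: 10, 21, 23, 27, 30, 36
The smallest element is 10.

10


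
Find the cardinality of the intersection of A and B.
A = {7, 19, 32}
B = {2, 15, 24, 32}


Set A = {7, 19, 32}
Set B = {2, 15, 24, 32}
A ∩ B = {32}
|A ∩ B| = 1

1


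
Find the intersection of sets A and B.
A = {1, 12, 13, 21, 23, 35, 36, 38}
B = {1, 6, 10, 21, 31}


Set A = {1, 12, 13, 21, 23, 35, 36, 38}
Set B = {1, 6, 10, 21, 31}
A ∩ B includes only elements in both sets.
Check each element of A against B:
1 ✓, 12 ✗, 13 ✗, 21 ✓, 23 ✗, 35 ✗, 36 ✗, 38 ✗
A ∩ B = {1, 21}

{1, 21}


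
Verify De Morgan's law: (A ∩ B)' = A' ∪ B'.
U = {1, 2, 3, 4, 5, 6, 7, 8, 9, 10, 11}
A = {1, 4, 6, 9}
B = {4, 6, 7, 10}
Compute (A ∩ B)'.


U = {1, 2, 3, 4, 5, 6, 7, 8, 9, 10, 11}
A = {1, 4, 6, 9}, B = {4, 6, 7, 10}
A ∩ B = {4, 6}
(A ∩ B)' = U \ (A ∩ B) = {1, 2, 3, 5, 7, 8, 9, 10, 11}
Verification via A' ∪ B': A' = {2, 3, 5, 7, 8, 10, 11}, B' = {1, 2, 3, 5, 8, 9, 11}
A' ∪ B' = {1, 2, 3, 5, 7, 8, 9, 10, 11} ✓

{1, 2, 3, 5, 7, 8, 9, 10, 11}


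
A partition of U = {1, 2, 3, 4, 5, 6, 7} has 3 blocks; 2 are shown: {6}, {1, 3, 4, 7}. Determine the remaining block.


U = {1, 2, 3, 4, 5, 6, 7}
Shown blocks: {6}, {1, 3, 4, 7}
A partition's blocks are pairwise disjoint and cover U, so the missing block = U \ (union of shown blocks).
Union of shown blocks: {1, 3, 4, 6, 7}
Missing block = U \ (union) = {2, 5}

{2, 5}


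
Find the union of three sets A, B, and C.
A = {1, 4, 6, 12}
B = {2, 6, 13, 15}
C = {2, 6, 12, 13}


Set A = {1, 4, 6, 12}
Set B = {2, 6, 13, 15}
Set C = {2, 6, 12, 13}
First, A ∪ B = {1, 2, 4, 6, 12, 13, 15}
Then, (A ∪ B) ∪ C = {1, 2, 4, 6, 12, 13, 15}

{1, 2, 4, 6, 12, 13, 15}


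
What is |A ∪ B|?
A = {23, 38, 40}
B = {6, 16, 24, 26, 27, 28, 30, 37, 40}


Set A = {23, 38, 40}, |A| = 3
Set B = {6, 16, 24, 26, 27, 28, 30, 37, 40}, |B| = 9
A ∩ B = {40}, |A ∩ B| = 1
|A ∪ B| = |A| + |B| - |A ∩ B| = 3 + 9 - 1 = 11

11


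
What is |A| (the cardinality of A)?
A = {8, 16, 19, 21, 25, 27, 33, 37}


Set A = {8, 16, 19, 21, 25, 27, 33, 37}
Listing elements: 8, 16, 19, 21, 25, 27, 33, 37
Counting: 8 elements
|A| = 8

8


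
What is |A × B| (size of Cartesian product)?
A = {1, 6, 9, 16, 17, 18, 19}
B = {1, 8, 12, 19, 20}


Set A = {1, 6, 9, 16, 17, 18, 19} has 7 elements.
Set B = {1, 8, 12, 19, 20} has 5 elements.
|A × B| = |A| × |B| = 7 × 5 = 35

35


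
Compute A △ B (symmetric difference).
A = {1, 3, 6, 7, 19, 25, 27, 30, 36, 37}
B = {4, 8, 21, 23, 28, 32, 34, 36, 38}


Set A = {1, 3, 6, 7, 19, 25, 27, 30, 36, 37}
Set B = {4, 8, 21, 23, 28, 32, 34, 36, 38}
A △ B = (A \ B) ∪ (B \ A)
Elements in A but not B: {1, 3, 6, 7, 19, 25, 27, 30, 37}
Elements in B but not A: {4, 8, 21, 23, 28, 32, 34, 38}
A △ B = {1, 3, 4, 6, 7, 8, 19, 21, 23, 25, 27, 28, 30, 32, 34, 37, 38}

{1, 3, 4, 6, 7, 8, 19, 21, 23, 25, 27, 28, 30, 32, 34, 37, 38}


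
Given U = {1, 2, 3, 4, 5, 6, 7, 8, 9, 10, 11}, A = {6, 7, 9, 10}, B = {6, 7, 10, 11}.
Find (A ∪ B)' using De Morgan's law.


U = {1, 2, 3, 4, 5, 6, 7, 8, 9, 10, 11}
A = {6, 7, 9, 10}, B = {6, 7, 10, 11}
A ∪ B = {6, 7, 9, 10, 11}
(A ∪ B)' = U \ (A ∪ B) = {1, 2, 3, 4, 5, 8}
Verification via A' ∩ B': A' = {1, 2, 3, 4, 5, 8, 11}, B' = {1, 2, 3, 4, 5, 8, 9}
A' ∩ B' = {1, 2, 3, 4, 5, 8} ✓

{1, 2, 3, 4, 5, 8}


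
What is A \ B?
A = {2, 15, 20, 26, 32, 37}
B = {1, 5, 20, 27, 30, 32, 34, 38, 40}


Set A = {2, 15, 20, 26, 32, 37}
Set B = {1, 5, 20, 27, 30, 32, 34, 38, 40}
A \ B includes elements in A that are not in B.
Check each element of A:
2 (not in B, keep), 15 (not in B, keep), 20 (in B, remove), 26 (not in B, keep), 32 (in B, remove), 37 (not in B, keep)
A \ B = {2, 15, 26, 37}

{2, 15, 26, 37}


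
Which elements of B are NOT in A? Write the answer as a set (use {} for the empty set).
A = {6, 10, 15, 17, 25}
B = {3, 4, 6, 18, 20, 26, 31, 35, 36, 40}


Set A = {6, 10, 15, 17, 25}
Set B = {3, 4, 6, 18, 20, 26, 31, 35, 36, 40}
Check each element of B against A:
3 ∉ A (include), 4 ∉ A (include), 6 ∈ A, 18 ∉ A (include), 20 ∉ A (include), 26 ∉ A (include), 31 ∉ A (include), 35 ∉ A (include), 36 ∉ A (include), 40 ∉ A (include)
Elements of B not in A: {3, 4, 18, 20, 26, 31, 35, 36, 40}

{3, 4, 18, 20, 26, 31, 35, 36, 40}


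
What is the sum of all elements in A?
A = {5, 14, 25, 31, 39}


Set A = {5, 14, 25, 31, 39}
Sum = 5 + 14 + 25 + 31 + 39 = 114

114


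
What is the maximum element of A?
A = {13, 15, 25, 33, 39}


Set A = {13, 15, 25, 33, 39}
Elements in ascending order: 13, 15, 25, 33, 39
The largest element is 39.

39


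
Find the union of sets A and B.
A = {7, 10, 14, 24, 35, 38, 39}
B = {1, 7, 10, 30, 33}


Set A = {7, 10, 14, 24, 35, 38, 39}
Set B = {1, 7, 10, 30, 33}
A ∪ B includes all elements in either set.
Elements from A: {7, 10, 14, 24, 35, 38, 39}
Elements from B not already included: {1, 30, 33}
A ∪ B = {1, 7, 10, 14, 24, 30, 33, 35, 38, 39}

{1, 7, 10, 14, 24, 30, 33, 35, 38, 39}


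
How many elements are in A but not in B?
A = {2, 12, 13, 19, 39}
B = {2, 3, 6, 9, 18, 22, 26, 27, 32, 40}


Set A = {2, 12, 13, 19, 39}
Set B = {2, 3, 6, 9, 18, 22, 26, 27, 32, 40}
A \ B = {12, 13, 19, 39}
|A \ B| = 4

4


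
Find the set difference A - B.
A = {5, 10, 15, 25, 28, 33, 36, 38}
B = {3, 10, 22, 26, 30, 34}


Set A = {5, 10, 15, 25, 28, 33, 36, 38}
Set B = {3, 10, 22, 26, 30, 34}
A \ B includes elements in A that are not in B.
Check each element of A:
5 (not in B, keep), 10 (in B, remove), 15 (not in B, keep), 25 (not in B, keep), 28 (not in B, keep), 33 (not in B, keep), 36 (not in B, keep), 38 (not in B, keep)
A \ B = {5, 15, 25, 28, 33, 36, 38}

{5, 15, 25, 28, 33, 36, 38}


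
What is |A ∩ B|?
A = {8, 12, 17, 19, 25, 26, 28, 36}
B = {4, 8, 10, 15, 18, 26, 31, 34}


Set A = {8, 12, 17, 19, 25, 26, 28, 36}
Set B = {4, 8, 10, 15, 18, 26, 31, 34}
A ∩ B = {8, 26}
|A ∩ B| = 2

2


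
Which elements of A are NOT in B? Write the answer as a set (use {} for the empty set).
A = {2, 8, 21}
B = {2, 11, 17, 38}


Set A = {2, 8, 21}
Set B = {2, 11, 17, 38}
Check each element of A against B:
2 ∈ B, 8 ∉ B (include), 21 ∉ B (include)
Elements of A not in B: {8, 21}

{8, 21}


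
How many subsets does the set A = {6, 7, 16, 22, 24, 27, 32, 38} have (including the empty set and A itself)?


Set A = {6, 7, 16, 22, 24, 27, 32, 38}
|A| = 8
The power set P(A) contains all subsets of A.
|P(A)| = 2^|A| = 2^8 = 256

256


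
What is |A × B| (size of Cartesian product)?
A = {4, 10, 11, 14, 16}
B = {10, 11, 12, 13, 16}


Set A = {4, 10, 11, 14, 16} has 5 elements.
Set B = {10, 11, 12, 13, 16} has 5 elements.
|A × B| = |A| × |B| = 5 × 5 = 25

25


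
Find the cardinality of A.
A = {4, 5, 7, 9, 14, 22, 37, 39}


Set A = {4, 5, 7, 9, 14, 22, 37, 39}
Listing elements: 4, 5, 7, 9, 14, 22, 37, 39
Counting: 8 elements
|A| = 8

8


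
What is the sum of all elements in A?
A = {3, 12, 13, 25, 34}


Set A = {3, 12, 13, 25, 34}
Sum = 3 + 12 + 13 + 25 + 34 = 87

87


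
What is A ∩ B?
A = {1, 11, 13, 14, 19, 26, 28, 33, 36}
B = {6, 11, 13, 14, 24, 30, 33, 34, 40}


Set A = {1, 11, 13, 14, 19, 26, 28, 33, 36}
Set B = {6, 11, 13, 14, 24, 30, 33, 34, 40}
A ∩ B includes only elements in both sets.
Check each element of A against B:
1 ✗, 11 ✓, 13 ✓, 14 ✓, 19 ✗, 26 ✗, 28 ✗, 33 ✓, 36 ✗
A ∩ B = {11, 13, 14, 33}

{11, 13, 14, 33}


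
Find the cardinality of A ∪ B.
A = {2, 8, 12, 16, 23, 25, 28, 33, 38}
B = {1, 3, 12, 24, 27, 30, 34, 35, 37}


Set A = {2, 8, 12, 16, 23, 25, 28, 33, 38}, |A| = 9
Set B = {1, 3, 12, 24, 27, 30, 34, 35, 37}, |B| = 9
A ∩ B = {12}, |A ∩ B| = 1
|A ∪ B| = |A| + |B| - |A ∩ B| = 9 + 9 - 1 = 17

17


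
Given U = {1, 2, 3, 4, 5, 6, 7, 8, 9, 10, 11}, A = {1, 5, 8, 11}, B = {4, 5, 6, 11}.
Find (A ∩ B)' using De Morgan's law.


U = {1, 2, 3, 4, 5, 6, 7, 8, 9, 10, 11}
A = {1, 5, 8, 11}, B = {4, 5, 6, 11}
A ∩ B = {5, 11}
(A ∩ B)' = U \ (A ∩ B) = {1, 2, 3, 4, 6, 7, 8, 9, 10}
Verification via A' ∪ B': A' = {2, 3, 4, 6, 7, 9, 10}, B' = {1, 2, 3, 7, 8, 9, 10}
A' ∪ B' = {1, 2, 3, 4, 6, 7, 8, 9, 10} ✓

{1, 2, 3, 4, 6, 7, 8, 9, 10}


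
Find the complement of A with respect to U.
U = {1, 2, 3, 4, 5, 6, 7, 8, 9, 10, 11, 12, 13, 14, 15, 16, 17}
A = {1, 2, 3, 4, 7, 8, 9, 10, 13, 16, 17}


Universal set U = {1, 2, 3, 4, 5, 6, 7, 8, 9, 10, 11, 12, 13, 14, 15, 16, 17}
Set A = {1, 2, 3, 4, 7, 8, 9, 10, 13, 16, 17}
A' = U \ A = elements in U but not in A
Checking each element of U:
1 (in A, exclude), 2 (in A, exclude), 3 (in A, exclude), 4 (in A, exclude), 5 (not in A, include), 6 (not in A, include), 7 (in A, exclude), 8 (in A, exclude), 9 (in A, exclude), 10 (in A, exclude), 11 (not in A, include), 12 (not in A, include), 13 (in A, exclude), 14 (not in A, include), 15 (not in A, include), 16 (in A, exclude), 17 (in A, exclude)
A' = {5, 6, 11, 12, 14, 15}

{5, 6, 11, 12, 14, 15}


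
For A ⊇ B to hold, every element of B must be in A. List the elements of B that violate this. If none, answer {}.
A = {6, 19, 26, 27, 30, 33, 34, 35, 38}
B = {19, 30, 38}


Set A = {6, 19, 26, 27, 30, 33, 34, 35, 38}
Set B = {19, 30, 38}
Check each element of B against A:
19 ∈ A, 30 ∈ A, 38 ∈ A
Elements of B not in A: {}

{}


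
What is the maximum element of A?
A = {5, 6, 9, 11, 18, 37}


Set A = {5, 6, 9, 11, 18, 37}
Elements in ascending order: 5, 6, 9, 11, 18, 37
The largest element is 37.

37


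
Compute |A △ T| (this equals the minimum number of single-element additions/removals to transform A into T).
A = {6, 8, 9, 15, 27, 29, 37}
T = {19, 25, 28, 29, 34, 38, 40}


Set A = {6, 8, 9, 15, 27, 29, 37}
Set T = {19, 25, 28, 29, 34, 38, 40}
Elements to remove from A (in A, not in T): {6, 8, 9, 15, 27, 37} → 6 removals
Elements to add to A (in T, not in A): {19, 25, 28, 34, 38, 40} → 6 additions
Total edits = 6 + 6 = 12

12


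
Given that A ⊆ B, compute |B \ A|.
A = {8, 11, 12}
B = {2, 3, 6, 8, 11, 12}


Set A = {8, 11, 12}, |A| = 3
Set B = {2, 3, 6, 8, 11, 12}, |B| = 6
Since A ⊆ B: B \ A = {2, 3, 6}
|B| - |A| = 6 - 3 = 3

3


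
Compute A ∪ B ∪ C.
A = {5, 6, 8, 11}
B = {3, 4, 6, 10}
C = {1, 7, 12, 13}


Set A = {5, 6, 8, 11}
Set B = {3, 4, 6, 10}
Set C = {1, 7, 12, 13}
First, A ∪ B = {3, 4, 5, 6, 8, 10, 11}
Then, (A ∪ B) ∪ C = {1, 3, 4, 5, 6, 7, 8, 10, 11, 12, 13}

{1, 3, 4, 5, 6, 7, 8, 10, 11, 12, 13}


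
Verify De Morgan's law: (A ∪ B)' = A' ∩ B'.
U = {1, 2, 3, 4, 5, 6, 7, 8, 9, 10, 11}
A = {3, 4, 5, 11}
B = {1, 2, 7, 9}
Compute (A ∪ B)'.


U = {1, 2, 3, 4, 5, 6, 7, 8, 9, 10, 11}
A = {3, 4, 5, 11}, B = {1, 2, 7, 9}
A ∪ B = {1, 2, 3, 4, 5, 7, 9, 11}
(A ∪ B)' = U \ (A ∪ B) = {6, 8, 10}
Verification via A' ∩ B': A' = {1, 2, 6, 7, 8, 9, 10}, B' = {3, 4, 5, 6, 8, 10, 11}
A' ∩ B' = {6, 8, 10} ✓

{6, 8, 10}


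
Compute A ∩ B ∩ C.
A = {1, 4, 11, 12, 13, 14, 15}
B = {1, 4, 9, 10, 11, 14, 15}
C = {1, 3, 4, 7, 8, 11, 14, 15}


Set A = {1, 4, 11, 12, 13, 14, 15}
Set B = {1, 4, 9, 10, 11, 14, 15}
Set C = {1, 3, 4, 7, 8, 11, 14, 15}
First, A ∩ B = {1, 4, 11, 14, 15}
Then, (A ∩ B) ∩ C = {1, 4, 11, 14, 15}

{1, 4, 11, 14, 15}


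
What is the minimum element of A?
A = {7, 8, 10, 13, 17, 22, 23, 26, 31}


Set A = {7, 8, 10, 13, 17, 22, 23, 26, 31}
Elements in ascending order: 7, 8, 10, 13, 17, 22, 23, 26, 31
The smallest element is 7.

7


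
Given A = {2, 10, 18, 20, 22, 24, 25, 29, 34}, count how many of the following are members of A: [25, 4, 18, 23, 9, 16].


Set A = {2, 10, 18, 20, 22, 24, 25, 29, 34}
Candidates: [25, 4, 18, 23, 9, 16]
Check each candidate:
25 ∈ A, 4 ∉ A, 18 ∈ A, 23 ∉ A, 9 ∉ A, 16 ∉ A
Count of candidates in A: 2

2


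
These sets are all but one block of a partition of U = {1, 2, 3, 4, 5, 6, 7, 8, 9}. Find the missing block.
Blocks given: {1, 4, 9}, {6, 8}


U = {1, 2, 3, 4, 5, 6, 7, 8, 9}
Shown blocks: {1, 4, 9}, {6, 8}
A partition's blocks are pairwise disjoint and cover U, so the missing block = U \ (union of shown blocks).
Union of shown blocks: {1, 4, 6, 8, 9}
Missing block = U \ (union) = {2, 3, 5, 7}

{2, 3, 5, 7}


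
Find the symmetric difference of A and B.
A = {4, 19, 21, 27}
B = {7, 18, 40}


Set A = {4, 19, 21, 27}
Set B = {7, 18, 40}
A △ B = (A \ B) ∪ (B \ A)
Elements in A but not B: {4, 19, 21, 27}
Elements in B but not A: {7, 18, 40}
A △ B = {4, 7, 18, 19, 21, 27, 40}

{4, 7, 18, 19, 21, 27, 40}


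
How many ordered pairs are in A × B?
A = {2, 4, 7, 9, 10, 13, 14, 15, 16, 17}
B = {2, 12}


Set A = {2, 4, 7, 9, 10, 13, 14, 15, 16, 17} has 10 elements.
Set B = {2, 12} has 2 elements.
|A × B| = |A| × |B| = 10 × 2 = 20

20


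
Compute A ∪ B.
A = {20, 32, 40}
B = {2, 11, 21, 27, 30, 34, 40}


Set A = {20, 32, 40}
Set B = {2, 11, 21, 27, 30, 34, 40}
A ∪ B includes all elements in either set.
Elements from A: {20, 32, 40}
Elements from B not already included: {2, 11, 21, 27, 30, 34}
A ∪ B = {2, 11, 20, 21, 27, 30, 32, 34, 40}

{2, 11, 20, 21, 27, 30, 32, 34, 40}


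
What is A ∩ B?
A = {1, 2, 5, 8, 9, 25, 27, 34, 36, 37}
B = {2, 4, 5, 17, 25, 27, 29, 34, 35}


Set A = {1, 2, 5, 8, 9, 25, 27, 34, 36, 37}
Set B = {2, 4, 5, 17, 25, 27, 29, 34, 35}
A ∩ B includes only elements in both sets.
Check each element of A against B:
1 ✗, 2 ✓, 5 ✓, 8 ✗, 9 ✗, 25 ✓, 27 ✓, 34 ✓, 36 ✗, 37 ✗
A ∩ B = {2, 5, 25, 27, 34}

{2, 5, 25, 27, 34}


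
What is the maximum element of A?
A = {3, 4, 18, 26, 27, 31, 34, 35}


Set A = {3, 4, 18, 26, 27, 31, 34, 35}
Elements in ascending order: 3, 4, 18, 26, 27, 31, 34, 35
The largest element is 35.

35


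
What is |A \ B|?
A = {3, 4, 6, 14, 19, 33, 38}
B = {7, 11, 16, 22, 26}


Set A = {3, 4, 6, 14, 19, 33, 38}
Set B = {7, 11, 16, 22, 26}
A \ B = {3, 4, 6, 14, 19, 33, 38}
|A \ B| = 7

7


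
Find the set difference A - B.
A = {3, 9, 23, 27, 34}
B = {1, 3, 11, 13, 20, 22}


Set A = {3, 9, 23, 27, 34}
Set B = {1, 3, 11, 13, 20, 22}
A \ B includes elements in A that are not in B.
Check each element of A:
3 (in B, remove), 9 (not in B, keep), 23 (not in B, keep), 27 (not in B, keep), 34 (not in B, keep)
A \ B = {9, 23, 27, 34}

{9, 23, 27, 34}


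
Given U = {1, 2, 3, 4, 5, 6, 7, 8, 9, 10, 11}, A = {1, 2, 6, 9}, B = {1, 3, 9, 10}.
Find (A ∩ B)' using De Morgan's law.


U = {1, 2, 3, 4, 5, 6, 7, 8, 9, 10, 11}
A = {1, 2, 6, 9}, B = {1, 3, 9, 10}
A ∩ B = {1, 9}
(A ∩ B)' = U \ (A ∩ B) = {2, 3, 4, 5, 6, 7, 8, 10, 11}
Verification via A' ∪ B': A' = {3, 4, 5, 7, 8, 10, 11}, B' = {2, 4, 5, 6, 7, 8, 11}
A' ∪ B' = {2, 3, 4, 5, 6, 7, 8, 10, 11} ✓

{2, 3, 4, 5, 6, 7, 8, 10, 11}


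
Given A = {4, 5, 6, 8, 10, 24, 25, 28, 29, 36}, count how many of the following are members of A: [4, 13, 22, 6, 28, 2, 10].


Set A = {4, 5, 6, 8, 10, 24, 25, 28, 29, 36}
Candidates: [4, 13, 22, 6, 28, 2, 10]
Check each candidate:
4 ∈ A, 13 ∉ A, 22 ∉ A, 6 ∈ A, 28 ∈ A, 2 ∉ A, 10 ∈ A
Count of candidates in A: 4

4


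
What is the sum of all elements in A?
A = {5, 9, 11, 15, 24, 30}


Set A = {5, 9, 11, 15, 24, 30}
Sum = 5 + 9 + 11 + 15 + 24 + 30 = 94

94


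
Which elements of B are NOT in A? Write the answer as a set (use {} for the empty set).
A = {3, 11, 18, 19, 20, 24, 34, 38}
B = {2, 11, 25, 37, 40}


Set A = {3, 11, 18, 19, 20, 24, 34, 38}
Set B = {2, 11, 25, 37, 40}
Check each element of B against A:
2 ∉ A (include), 11 ∈ A, 25 ∉ A (include), 37 ∉ A (include), 40 ∉ A (include)
Elements of B not in A: {2, 25, 37, 40}

{2, 25, 37, 40}


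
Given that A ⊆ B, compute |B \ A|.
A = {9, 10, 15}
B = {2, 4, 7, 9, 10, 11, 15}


Set A = {9, 10, 15}, |A| = 3
Set B = {2, 4, 7, 9, 10, 11, 15}, |B| = 7
Since A ⊆ B: B \ A = {2, 4, 7, 11}
|B| - |A| = 7 - 3 = 4

4


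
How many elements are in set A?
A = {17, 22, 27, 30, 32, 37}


Set A = {17, 22, 27, 30, 32, 37}
Listing elements: 17, 22, 27, 30, 32, 37
Counting: 6 elements
|A| = 6

6


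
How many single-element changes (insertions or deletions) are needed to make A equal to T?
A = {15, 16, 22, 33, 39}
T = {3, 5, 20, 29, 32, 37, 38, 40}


Set A = {15, 16, 22, 33, 39}
Set T = {3, 5, 20, 29, 32, 37, 38, 40}
Elements to remove from A (in A, not in T): {15, 16, 22, 33, 39} → 5 removals
Elements to add to A (in T, not in A): {3, 5, 20, 29, 32, 37, 38, 40} → 8 additions
Total edits = 5 + 8 = 13

13
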